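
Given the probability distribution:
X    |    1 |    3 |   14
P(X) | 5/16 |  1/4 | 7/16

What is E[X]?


E[X] = Σ x·P(X=x)
= (1)×(5/16) + (3)×(1/4) + (14)×(7/16)
= 115/16

E[X] = 115/16


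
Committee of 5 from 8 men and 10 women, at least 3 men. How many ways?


Count by #men:
  3M,2W: C(8,3)×C(10,2)=2520
  4M,1W: C(8,4)×C(10,1)=700
  5M,0W: C(8,5)×C(10,0)=56
Total = 3276

3276


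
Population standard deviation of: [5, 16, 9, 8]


Mean = 38/4 = 19/2
  (5-19/2)²=81/4
  (16-19/2)²=169/4
  (9-19/2)²=1/4
  (8-19/2)²=9/4
Σ(x-μ)² = 65
σ² = 65/4

σ = √(65/4) ≈ 4.0311


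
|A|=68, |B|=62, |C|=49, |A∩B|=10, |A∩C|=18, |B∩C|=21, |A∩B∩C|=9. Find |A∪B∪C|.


|A∪B∪C| = 68+62+49-10-18-21+9 = 139

|A∪B∪C| = 139


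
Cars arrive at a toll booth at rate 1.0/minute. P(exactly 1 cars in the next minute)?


Poisson(λ=1.0): P(X=1) = e^(-λ)×λ^k/k!
= e^(-1.0) × 1.0^1 / 1!
≈ 0.3678794412 × 1 / 1 ≈ 0.367879

P(X=1) ≈ 0.367879 ≈ 36.79%


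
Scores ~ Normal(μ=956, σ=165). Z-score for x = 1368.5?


z = (x - μ)/σ = (1368.5 - 956)/165 = 2.5

z = 2.5


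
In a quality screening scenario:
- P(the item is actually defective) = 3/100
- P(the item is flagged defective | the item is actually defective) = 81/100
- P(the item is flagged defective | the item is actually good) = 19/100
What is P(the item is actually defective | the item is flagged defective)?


Using Bayes' theorem:
P(A|B) = P(B|A)·P(A) / P(B)

P(the item is flagged defective) = 81/100 × 3/100 + 19/100 × 97/100
= 243/10000 + 1843/10000 = 1043/5000

P(the item is actually defective|the item is flagged defective) = (243/10000) / (1043/5000) = 243/2086

P(the item is actually defective|the item is flagged defective) = 243/2086 ≈ 11.65%


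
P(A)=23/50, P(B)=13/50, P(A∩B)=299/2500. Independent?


P(A)×P(B) = 299/2500
P(A∩B) = 299/2500
Equal ✓ → Independent

Yes, independent


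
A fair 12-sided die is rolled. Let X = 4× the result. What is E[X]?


E[die] = (1+12)/2 = 13/2
E[X] = 4 × 13/2 = 26

E[X] = 26


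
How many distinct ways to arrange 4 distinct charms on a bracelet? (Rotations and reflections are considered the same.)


Free circular arrangements: rotations and reflections both identified.
(n-1)!/2 = 3!/2 = 6/2 = 3

3


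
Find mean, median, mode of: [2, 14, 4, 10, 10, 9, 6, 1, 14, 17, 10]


Sorted: [1, 2, 4, 6, 9, 10, 10, 10, 14, 14, 17]
Mean = 97/11
Median = 10
Freq: {2: 1, 14: 2, 4: 1, 10: 3, 9: 1, 6: 1, 1: 1, 17: 1}
Mode: [10]

Mean=97/11, Median=10, Mode=10


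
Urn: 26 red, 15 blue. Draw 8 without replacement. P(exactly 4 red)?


Hypergeometric: C(26,4)×C(15,4)/C(41,8)
= 14950×1365/95548245 = 104650/489991

P(X=4) = 104650/489991 ≈ 21.36%


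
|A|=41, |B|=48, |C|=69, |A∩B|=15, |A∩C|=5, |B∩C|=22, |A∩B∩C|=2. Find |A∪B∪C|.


|A∪B∪C| = 41+48+69-15-5-22+2 = 118

|A∪B∪C| = 118


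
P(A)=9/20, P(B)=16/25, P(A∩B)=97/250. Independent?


P(A)×P(B) = 36/125
P(A∩B) = 97/250
Not equal → NOT independent

No, not independent


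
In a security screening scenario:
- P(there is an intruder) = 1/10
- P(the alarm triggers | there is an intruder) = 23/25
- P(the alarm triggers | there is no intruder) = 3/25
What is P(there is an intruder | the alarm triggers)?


Using Bayes' theorem:
P(A|B) = P(B|A)·P(A) / P(B)

P(the alarm triggers) = 23/25 × 1/10 + 3/25 × 9/10
= 23/250 + 27/250 = 1/5

P(there is an intruder|the alarm triggers) = (23/250) / (1/5) = 23/50

P(there is an intruder|the alarm triggers) = 23/50 ≈ 46.00%


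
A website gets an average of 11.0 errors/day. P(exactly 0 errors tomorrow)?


Poisson(λ=11.0): P(X=0) = e^(-λ)×λ^k/k!
= e^(-11.0) × 11.0^0 / 0!
≈ 1.670170079e-05 × 1 / 1 ≈ 0.000017

P(X=0) ≈ 0.000017 ≈ 0.00%


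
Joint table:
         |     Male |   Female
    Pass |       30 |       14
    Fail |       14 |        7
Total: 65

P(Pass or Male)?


P(Pass∨Male) = P(Pass) + P(Male) - P(Pass∧Male)
= (44 + 44 - 30)/65 = 58/65

P = 58/65 ≈ 89.23%


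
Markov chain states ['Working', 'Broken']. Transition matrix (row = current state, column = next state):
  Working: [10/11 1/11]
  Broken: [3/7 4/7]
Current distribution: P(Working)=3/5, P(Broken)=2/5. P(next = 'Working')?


P(next=Working) = Σᵢ P(now=i)×P(i→Working)
= 3/5×10/11 + 2/5×3/7
= 6/11 + 6/35 = 276/385

P = 276/385 ≈ 0.7169


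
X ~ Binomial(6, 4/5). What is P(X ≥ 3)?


P(X ≥ 3) = Σ P(X=i) for i=3..6
P(X=3) = 256/3125
P(X=4) = 768/3125
P(X=5) = 6144/15625
P(X=6) = 4096/15625
Sum = 3072/3125

P(X ≥ 3) = 3072/3125 ≈ 98.30%


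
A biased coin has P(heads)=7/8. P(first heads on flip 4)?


Geometric: P(X=4) = (1-p)^(k-1)×p = (1/8)^3×7/8 = 7/4096

P(X=4) = 7/4096 ≈ 0.17%


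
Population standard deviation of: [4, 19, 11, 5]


Mean = 39/4
  (4-39/4)²=529/16
  (19-39/4)²=1369/16
  (11-39/4)²=25/16
  (5-39/4)²=361/16
Σ(x-μ)² = 571/4
σ² = (571/4)/4 = 571/16

σ = √(571/16) ≈ 5.9739


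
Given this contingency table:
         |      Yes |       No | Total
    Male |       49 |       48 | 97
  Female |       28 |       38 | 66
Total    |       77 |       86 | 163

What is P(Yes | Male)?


P(Yes | Male) = 49/(49+48) = 49/97

P(Yes|Male) = 49/97 ≈ 50.52%


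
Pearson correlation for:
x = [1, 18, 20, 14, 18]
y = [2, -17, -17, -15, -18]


n=5, Σx=71, Σy=-65, Σxy=-1178, Σx²=1245, Σy²=1131
r = (5×(-1178) - 71×(-65))/√((5×1245 - 71²)(5×1131 - (-65)²))
= -1275/√(1184×1430) = -1275/√1693120 ≈ -1275/1301.1994 ≈ -0.9799

r ≈ -0.9799


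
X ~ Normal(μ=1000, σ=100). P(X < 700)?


z = (700-1000)/100 = -3.0
P(Z < -3.0) = 0.0013

P(X < 700) ≈ 0.0013


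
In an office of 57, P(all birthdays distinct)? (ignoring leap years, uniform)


P(all different) = Π(365-i)/365 for i=0..56
= (365/365)×(364/365)×...×(309/365)
= 0.009878

P ≈ 0.0099 ≈ 0.99%


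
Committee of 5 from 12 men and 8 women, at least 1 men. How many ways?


Count by #men:
  1M,4W: C(12,1)×C(8,4)=840
  2M,3W: C(12,2)×C(8,3)=3696
  3M,2W: C(12,3)×C(8,2)=6160
  4M,1W: C(12,4)×C(8,1)=3960
  5M,0W: C(12,5)×C(8,0)=792
Total = 15448

15448


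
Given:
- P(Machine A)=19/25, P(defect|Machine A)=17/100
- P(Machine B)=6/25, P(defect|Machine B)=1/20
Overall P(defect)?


P(B) = Σ P(B|Aᵢ)×P(Aᵢ)
  17/100×19/25 = 323/2500
  1/20×6/25 = 3/250
Sum = 353/2500

P(defect) = 353/2500 ≈ 14.12%


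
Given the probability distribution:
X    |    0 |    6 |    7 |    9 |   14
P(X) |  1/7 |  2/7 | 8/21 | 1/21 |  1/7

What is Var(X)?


E[X] = 143/21
E[X²] = 1277/21
Var(X) = E[X²] - (E[X])² = 1277/21 - 20449/441 = 6368/441

Var(X) = 6368/441 ≈ 14.4399


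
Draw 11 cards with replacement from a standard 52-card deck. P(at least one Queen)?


P(not a Queen) = 48/52 = 12/13
P(none in 11 draws) = (12/13)^11 = 743008370688/1792160394037
P(≥1 Queen) = 1 - 743008370688/1792160394037 = 1049152023349/1792160394037

P = 1049152023349/1792160394037 ≈ 58.54%


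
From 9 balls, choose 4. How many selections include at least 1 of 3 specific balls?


Complement: C(9,4) - C(6,4) = 126 - 15 = 111

111


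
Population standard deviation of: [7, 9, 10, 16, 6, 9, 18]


Mean = 75/7
  (7-75/7)²=676/49
  (9-75/7)²=144/49
  (10-75/7)²=25/49
  (16-75/7)²=1369/49
  (6-75/7)²=1089/49
  (9-75/7)²=144/49
  (18-75/7)²=2601/49
Σ(x-μ)² = 864/7
σ² = (864/7)/7 = 864/49

σ = √(864/49) ≈ 4.1991


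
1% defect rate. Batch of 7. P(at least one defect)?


P(all good) = (99/100)^7 = 93206534790699/100000000000000
P(≥1 defect) = 6793465209301/100000000000000

P = 6793465209301/100000000000000 ≈ 6.79%


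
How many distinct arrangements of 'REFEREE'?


Letters: 7, freq: {'R': 2, 'E': 4, 'F': 1}
7!/(2!×4!×1!) = 5040/48 = 105

105


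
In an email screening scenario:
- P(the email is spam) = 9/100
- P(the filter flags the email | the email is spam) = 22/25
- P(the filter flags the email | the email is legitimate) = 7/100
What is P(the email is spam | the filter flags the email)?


Using Bayes' theorem:
P(A|B) = P(B|A)·P(A) / P(B)

P(the filter flags the email) = 22/25 × 9/100 + 7/100 × 91/100
= 99/1250 + 637/10000 = 1429/10000

P(the email is spam|the filter flags the email) = (99/1250) / (1429/10000) = 792/1429

P(the email is spam|the filter flags the email) = 792/1429 ≈ 55.42%


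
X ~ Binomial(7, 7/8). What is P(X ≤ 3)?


P(X ≤ 3) = Σ P(X=i) for i=0..3
P(X=0) = 1/2097152
P(X=1) = 49/2097152
P(X=2) = 1029/2097152
P(X=3) = 12005/2097152
Sum = 3271/524288

P(X ≤ 3) = 3271/524288 ≈ 0.62%


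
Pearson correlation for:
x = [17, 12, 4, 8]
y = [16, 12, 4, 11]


n=4, Σx=41, Σy=43, Σxy=520, Σx²=513, Σy²=537
r = (4×520 - 41×43)/√((4×513 - 41²)(4×537 - 43²))
= 317/√(371×299) = 317/√110929 ≈ 317/333.0601 ≈ 0.9518

r ≈ 0.9518


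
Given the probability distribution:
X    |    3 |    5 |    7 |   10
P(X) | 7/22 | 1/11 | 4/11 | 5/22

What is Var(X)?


E[X] = 137/22
E[X²] = 1005/22
Var(X) = E[X²] - (E[X])² = 1005/22 - 18769/484 = 3341/484

Var(X) = 3341/484 ≈ 6.9029


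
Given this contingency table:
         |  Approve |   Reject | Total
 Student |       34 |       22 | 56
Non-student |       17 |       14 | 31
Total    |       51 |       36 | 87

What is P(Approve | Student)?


P(Approve | Student) = 34/(34+22) = 34/56 = 17/28

P(Approve|Student) = 17/28 ≈ 60.71%


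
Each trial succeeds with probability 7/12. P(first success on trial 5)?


Geometric: P(X=5) = (1-p)^(k-1)×p = (5/12)^4×7/12 = 4375/248832

P(X=5) = 4375/248832 ≈ 1.76%


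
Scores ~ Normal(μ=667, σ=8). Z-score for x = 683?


z = (x - μ)/σ = (683 - 667)/8 = 2.0

z = 2.0


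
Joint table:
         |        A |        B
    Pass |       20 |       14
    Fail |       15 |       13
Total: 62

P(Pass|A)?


P(Pass|A) = 20/(20+15) = 20/35 = 4/7

P = 4/7 ≈ 57.14%


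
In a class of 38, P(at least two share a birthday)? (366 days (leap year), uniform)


P(all different) = Π(366-i)/366 for i=0..37
= 0.136703
P(match) = 1 - 0.136703 = 0.863297

P ≈ 0.8633 ≈ 86.33%


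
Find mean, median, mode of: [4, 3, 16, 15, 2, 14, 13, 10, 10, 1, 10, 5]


Sorted: [1, 2, 3, 4, 5, 10, 10, 10, 13, 14, 15, 16]
Mean = 103/12
Median = 10
Freq: {4: 1, 3: 1, 16: 1, 15: 1, 2: 1, 14: 1, 13: 1, 10: 3, 1: 1, 5: 1}
Mode: [10]

Mean=103/12, Median=10, Mode=10


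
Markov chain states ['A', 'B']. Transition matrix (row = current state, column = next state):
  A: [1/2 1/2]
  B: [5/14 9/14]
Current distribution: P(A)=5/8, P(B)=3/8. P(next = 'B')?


P(next=B) = Σᵢ P(now=i)×P(i→B)
= 5/8×1/2 + 3/8×9/14
= 5/16 + 27/112 = 31/56

P = 31/56 ≈ 0.5536


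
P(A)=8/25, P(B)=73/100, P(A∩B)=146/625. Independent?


P(A)×P(B) = 146/625
P(A∩B) = 146/625
Equal ✓ → Independent

Yes, independent


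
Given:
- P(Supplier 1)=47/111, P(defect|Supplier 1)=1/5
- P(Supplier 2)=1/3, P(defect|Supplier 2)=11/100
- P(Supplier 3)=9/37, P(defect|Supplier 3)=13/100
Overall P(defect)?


P(B) = Σ P(B|Aᵢ)×P(Aᵢ)
  1/5×47/111 = 47/555
  11/100×1/3 = 11/300
  13/100×9/37 = 117/3700
Sum = 283/1850

P(defect) = 283/1850 ≈ 15.30%


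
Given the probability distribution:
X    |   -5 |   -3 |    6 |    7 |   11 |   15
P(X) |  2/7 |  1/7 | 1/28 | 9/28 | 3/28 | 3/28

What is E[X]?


E[X] = Σ x·P(X=x)
= (-5)×(2/7) + (-3)×(1/7) + (6)×(1/28) + (7)×(9/28) + (11)×(3/28) + (15)×(3/28)
= 95/28

E[X] = 95/28


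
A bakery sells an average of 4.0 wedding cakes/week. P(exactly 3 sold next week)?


Poisson(λ=4.0): P(X=3) = e^(-λ)×λ^k/k!
= e^(-4.0) × 4.0^3 / 3!
≈ 0.01831563889 × 64 / 6 ≈ 0.195367

P(X=3) ≈ 0.195367 ≈ 19.54%


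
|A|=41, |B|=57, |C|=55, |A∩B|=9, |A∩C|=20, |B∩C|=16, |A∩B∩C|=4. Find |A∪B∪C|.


|A∪B∪C| = 41+57+55-9-20-16+4 = 112

|A∪B∪C| = 112


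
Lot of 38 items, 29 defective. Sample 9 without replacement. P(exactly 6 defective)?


Hypergeometric: C(29,6)×C(9,3)/C(38,9)
= 475020×84/163011640 = 997542/4075291

P(X=6) = 997542/4075291 ≈ 24.48%


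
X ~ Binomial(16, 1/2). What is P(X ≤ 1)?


P(X ≤ 1) = Σ P(X=i) for i=0..1
P(X=0) = 1/65536
P(X=1) = 1/4096
Sum = 17/65536

P(X ≤ 1) = 17/65536 ≈ 0.03%


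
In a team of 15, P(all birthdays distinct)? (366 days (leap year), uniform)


P(all different) = Π(366-i)/366 for i=0..14
= (366/366)×(365/366)×...×(352/366)
= 0.747702

P ≈ 0.7477 ≈ 74.77%


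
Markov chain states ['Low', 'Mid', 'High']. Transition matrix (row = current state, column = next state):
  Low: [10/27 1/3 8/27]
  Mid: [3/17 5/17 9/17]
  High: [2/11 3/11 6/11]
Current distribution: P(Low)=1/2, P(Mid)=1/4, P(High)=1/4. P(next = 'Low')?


P(next=Low) = Σᵢ P(now=i)×P(i→Low)
= 1/2×10/27 + 1/4×3/17 + 1/4×2/11
= 5/27 + 3/68 + 1/22 = 5549/20196

P = 5549/20196 ≈ 0.2748


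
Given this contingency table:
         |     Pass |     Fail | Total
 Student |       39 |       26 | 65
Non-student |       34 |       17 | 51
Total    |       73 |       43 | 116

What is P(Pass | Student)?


P(Pass | Student) = 39/(39+26) = 39/65 = 3/5

P(Pass|Student) = 3/5 ≈ 60.00%


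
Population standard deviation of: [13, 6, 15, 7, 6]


Mean = 47/5
  (13-47/5)²=324/25
  (6-47/5)²=289/25
  (15-47/5)²=784/25
  (7-47/5)²=144/25
  (6-47/5)²=289/25
Σ(x-μ)² = 366/5
σ² = (366/5)/5 = 366/25

σ = √(366/25) ≈ 3.8262


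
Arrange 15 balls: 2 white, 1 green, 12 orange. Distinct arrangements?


15!/(2!×1!×12!) = 1365

1365


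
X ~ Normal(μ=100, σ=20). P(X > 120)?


z = (120-100)/20 = 1.0
P(X > 120) = 1 - P(Z ≤ 1.0) = 1 - 0.8413 = 0.1587

P(X > 120) ≈ 0.1587


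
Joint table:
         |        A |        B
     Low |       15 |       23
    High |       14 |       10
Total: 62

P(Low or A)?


P(Low∨A) = P(Low) + P(A) - P(Low∧A)
= (38 + 29 - 15)/62 = 52/62 = 26/31

P = 26/31 ≈ 83.87%


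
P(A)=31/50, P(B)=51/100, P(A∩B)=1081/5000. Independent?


P(A)×P(B) = 1581/5000
P(A∩B) = 1081/5000
Not equal → NOT independent

No, not independent


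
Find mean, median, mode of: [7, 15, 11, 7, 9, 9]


Sorted: [7, 7, 9, 9, 11, 15]
Mean = 58/6 = 29/3
Median = 9
Freq: {7: 2, 15: 1, 11: 1, 9: 2}
Mode: [7, 9]

Mean=29/3, Median=9, Mode=[7, 9]


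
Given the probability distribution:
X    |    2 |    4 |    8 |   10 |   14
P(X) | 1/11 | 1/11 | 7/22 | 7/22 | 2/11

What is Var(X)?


E[X] = 97/11
E[X²] = 986/11
Var(X) = E[X²] - (E[X])² = 986/11 - 9409/121 = 1437/121

Var(X) = 1437/121 ≈ 11.8760


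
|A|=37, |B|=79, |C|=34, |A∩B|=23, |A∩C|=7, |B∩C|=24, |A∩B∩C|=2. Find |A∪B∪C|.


|A∪B∪C| = 37+79+34-23-7-24+2 = 98

|A∪B∪C| = 98


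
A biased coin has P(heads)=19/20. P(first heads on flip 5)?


Geometric: P(X=5) = (1-p)^(k-1)×p = (1/20)^4×19/20 = 19/3200000

P(X=5) = 19/3200000 ≈ 0.00%


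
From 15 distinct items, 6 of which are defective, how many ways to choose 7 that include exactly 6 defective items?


Choose 6 of the 6 defective items and 1 of the other 9 items:
C(6,6)×C(9,1) = 1×9 = 9

9


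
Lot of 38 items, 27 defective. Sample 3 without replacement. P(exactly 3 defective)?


Hypergeometric: C(27,3)×C(11,0)/C(38,3)
= 2925×1/8436 = 975/2812

P(X=3) = 975/2812 ≈ 34.67%


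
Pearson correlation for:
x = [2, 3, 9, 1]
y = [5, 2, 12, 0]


n=4, Σx=15, Σy=19, Σxy=124, Σx²=95, Σy²=173
r = (4×124 - 15×19)/√((4×95 - 15²)(4×173 - 19²))
= 211/√(155×331) = 211/√51305 ≈ 211/226.5061 ≈ 0.9315

r ≈ 0.9315


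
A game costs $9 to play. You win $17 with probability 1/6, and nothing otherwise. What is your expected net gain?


E[gain] = (17-9)×1/6 + (-9)×5/6
= 4/3 - 15/2 = -37/6

Expected net gain = $-37/6 ≈ $-6.17


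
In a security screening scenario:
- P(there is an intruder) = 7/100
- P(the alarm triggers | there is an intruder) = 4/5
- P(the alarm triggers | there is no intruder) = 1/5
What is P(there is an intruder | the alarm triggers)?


Using Bayes' theorem:
P(A|B) = P(B|A)·P(A) / P(B)

P(the alarm triggers) = 4/5 × 7/100 + 1/5 × 93/100
= 7/125 + 93/500 = 121/500

P(there is an intruder|the alarm triggers) = (7/125) / (121/500) = 28/121

P(there is an intruder|the alarm triggers) = 28/121 ≈ 23.14%


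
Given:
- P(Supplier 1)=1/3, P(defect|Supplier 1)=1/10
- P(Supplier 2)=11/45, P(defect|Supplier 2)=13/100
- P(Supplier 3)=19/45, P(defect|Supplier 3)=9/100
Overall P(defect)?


P(B) = Σ P(B|Aᵢ)×P(Aᵢ)
  1/10×1/3 = 1/30
  13/100×11/45 = 143/4500
  9/100×19/45 = 19/500
Sum = 116/1125

P(defect) = 116/1125 ≈ 10.31%


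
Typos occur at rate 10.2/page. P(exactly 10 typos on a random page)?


Poisson(λ=10.2): P(X=10) = e^(-λ)×λ^k/k!
= e^(-10.2) × 10.2^10 / 10!
≈ 3.717031868e-05 × 12189944199.9 / 3628800 ≈ 0.124863

P(X=10) ≈ 0.124863 ≈ 12.49%


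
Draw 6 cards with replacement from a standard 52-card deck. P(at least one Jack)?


P(not a Jack) = 48/52 = 12/13
P(none in 6 draws) = (12/13)^6 = 2985984/4826809
P(≥1 Jack) = 1 - 2985984/4826809 = 1840825/4826809

P = 1840825/4826809 ≈ 38.14%


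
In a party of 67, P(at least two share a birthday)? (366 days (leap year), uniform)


P(all different) = Π(366-i)/366 for i=0..66
= 0.001590
P(match) = 1 - 0.001590 = 0.998410

P ≈ 0.9984 ≈ 99.84%


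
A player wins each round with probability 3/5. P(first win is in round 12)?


Geometric: P(X=12) = (1-p)^(k-1)×p = (2/5)^11×3/5 = 6144/244140625

P(X=12) = 6144/244140625 ≈ 0.00%


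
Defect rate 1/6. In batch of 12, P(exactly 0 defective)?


Binomial: P(X=0) = C(12,0)×p^0×(1-p)^12
= 1 × 1 × 244140625/2176782336 = 244140625/2176782336

P(X=0) = 244140625/2176782336 ≈ 11.22%


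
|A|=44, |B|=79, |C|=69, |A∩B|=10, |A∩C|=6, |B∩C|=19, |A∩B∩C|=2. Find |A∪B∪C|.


|A∪B∪C| = 44+79+69-10-6-19+2 = 159

|A∪B∪C| = 159


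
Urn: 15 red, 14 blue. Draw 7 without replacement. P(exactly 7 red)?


Hypergeometric: C(15,7)×C(14,0)/C(29,7)
= 6435×1/1560780 = 11/2668

P(X=7) = 11/2668 ≈ 0.41%


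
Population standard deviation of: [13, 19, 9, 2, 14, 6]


Mean = 63/6 = 21/2
  (13-21/2)²=25/4
  (19-21/2)²=289/4
  (9-21/2)²=9/4
  (2-21/2)²=289/4
  (14-21/2)²=49/4
  (6-21/2)²=81/4
Σ(x-μ)² = 371/2
σ² = (371/2)/6 = 371/12

σ = √(371/12) ≈ 5.5603


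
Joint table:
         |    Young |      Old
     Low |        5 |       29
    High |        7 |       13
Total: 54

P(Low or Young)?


P(Low∨Young) = P(Low) + P(Young) - P(Low∧Young)
= (34 + 12 - 5)/54 = 41/54

P = 41/54 ≈ 75.93%


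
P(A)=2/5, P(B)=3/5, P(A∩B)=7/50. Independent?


P(A)×P(B) = 6/25
P(A∩B) = 7/50
Not equal → NOT independent

No, not independent


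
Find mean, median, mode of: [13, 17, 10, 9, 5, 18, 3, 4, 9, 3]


Sorted: [3, 3, 4, 5, 9, 9, 10, 13, 17, 18]
Mean = 91/10
Median = 9
Freq: {13: 1, 17: 1, 10: 1, 9: 2, 5: 1, 18: 1, 3: 2, 4: 1}
Mode: [3, 9]

Mean=91/10, Median=9, Mode=[3, 9]


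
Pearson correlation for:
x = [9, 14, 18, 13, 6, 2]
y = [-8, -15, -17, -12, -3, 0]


n=6, Σx=62, Σy=-55, Σxy=-762, Σx²=810, Σy²=731
r = (6×(-762) - 62×(-55))/√((6×810 - 62²)(6×731 - (-55)²))
= -1162/√(1016×1361) = -1162/√1382776 ≈ -1162/1175.9150 ≈ -0.9882

r ≈ -0.9882


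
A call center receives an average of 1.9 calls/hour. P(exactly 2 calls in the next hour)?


Poisson(λ=1.9): P(X=2) = e^(-λ)×λ^k/k!
= e^(-1.9) × 1.9^2 / 2!
≈ 0.1495686192 × 3.61 / 2 ≈ 0.269971

P(X=2) ≈ 0.269971 ≈ 27.00%


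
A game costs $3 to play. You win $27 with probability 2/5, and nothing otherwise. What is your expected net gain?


E[gain] = (27-3)×2/5 + (-3)×3/5
= 48/5 - 9/5 = 39/5

Expected net gain = $39/5 ≈ $7.80


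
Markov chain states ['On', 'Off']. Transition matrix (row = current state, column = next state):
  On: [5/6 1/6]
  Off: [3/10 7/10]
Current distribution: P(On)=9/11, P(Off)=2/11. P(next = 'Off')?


P(next=Off) = Σᵢ P(now=i)×P(i→Off)
= 9/11×1/6 + 2/11×7/10
= 3/22 + 7/55 = 29/110

P = 29/110 ≈ 0.2636


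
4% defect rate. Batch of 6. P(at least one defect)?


P(all good) = (24/25)^6 = 191102976/244140625
P(≥1 defect) = 53037649/244140625

P = 53037649/244140625 ≈ 21.72%


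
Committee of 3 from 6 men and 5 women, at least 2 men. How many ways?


Count by #men:
  2M,1W: C(6,2)×C(5,1)=75
  3M,0W: C(6,3)×C(5,0)=20
Total = 95

95


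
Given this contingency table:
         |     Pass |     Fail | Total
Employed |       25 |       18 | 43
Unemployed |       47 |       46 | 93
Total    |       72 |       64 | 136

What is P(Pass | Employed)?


P(Pass | Employed) = 25/(25+18) = 25/43

P(Pass|Employed) = 25/43 ≈ 58.14%


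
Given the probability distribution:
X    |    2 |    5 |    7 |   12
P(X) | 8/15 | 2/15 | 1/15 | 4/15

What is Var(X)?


E[X] = 27/5
E[X²] = 707/15
Var(X) = E[X²] - (E[X])² = 707/15 - 729/25 = 1348/75

Var(X) = 1348/75 ≈ 17.9733


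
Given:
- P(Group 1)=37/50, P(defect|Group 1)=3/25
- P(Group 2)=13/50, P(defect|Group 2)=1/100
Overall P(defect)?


P(B) = Σ P(B|Aᵢ)×P(Aᵢ)
  3/25×37/50 = 111/1250
  1/100×13/50 = 13/5000
Sum = 457/5000

P(defect) = 457/5000 ≈ 9.14%


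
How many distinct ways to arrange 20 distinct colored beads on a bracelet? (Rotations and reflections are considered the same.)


Free circular arrangements: rotations and reflections both identified.
(n-1)!/2 = 19!/2 = 121645100408832000/2 = 60822550204416000

60822550204416000


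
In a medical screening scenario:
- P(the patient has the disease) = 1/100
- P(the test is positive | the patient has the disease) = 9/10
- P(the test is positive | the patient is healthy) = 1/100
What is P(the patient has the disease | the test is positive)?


Using Bayes' theorem:
P(A|B) = P(B|A)·P(A) / P(B)

P(the test is positive) = 9/10 × 1/100 + 1/100 × 99/100
= 9/1000 + 99/10000 = 189/10000

P(the patient has the disease|the test is positive) = (9/1000) / (189/10000) = 10/21

P(the patient has the disease|the test is positive) = 10/21 ≈ 47.62%


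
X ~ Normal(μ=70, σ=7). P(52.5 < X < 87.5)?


z₁=(52.5-70)/7=-2.5, z₂=(87.5-70)/7=2.5
P = Φ(2.5) - Φ(-2.5) = 0.993790 - 0.006210 = 0.987580 ≈ 0.9876

P(52.5 < X < 87.5) ≈ 0.9876


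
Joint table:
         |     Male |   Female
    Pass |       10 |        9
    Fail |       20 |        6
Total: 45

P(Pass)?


P(Pass) = (10+9)/45 = 19/45

P(Pass) = 19/45 ≈ 42.22%


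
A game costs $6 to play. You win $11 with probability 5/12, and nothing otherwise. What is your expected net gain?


E[gain] = (11-6)×5/12 + (-6)×7/12
= 25/12 - 7/2 = -17/12

Expected net gain = $-17/12 ≈ $-1.42


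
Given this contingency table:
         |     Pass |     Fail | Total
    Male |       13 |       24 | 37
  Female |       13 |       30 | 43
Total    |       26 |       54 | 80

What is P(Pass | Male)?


P(Pass | Male) = 13/(13+24) = 13/37

P(Pass|Male) = 13/37 ≈ 35.14%


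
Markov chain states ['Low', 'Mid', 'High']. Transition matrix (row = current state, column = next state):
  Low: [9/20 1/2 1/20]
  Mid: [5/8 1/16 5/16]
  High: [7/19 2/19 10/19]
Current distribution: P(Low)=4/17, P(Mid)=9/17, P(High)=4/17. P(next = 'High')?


P(next=High) = Σᵢ P(now=i)×P(i→High)
= 4/17×1/20 + 9/17×5/16 + 4/17×10/19
= 1/85 + 45/272 + 40/323 = 7779/25840

P = 7779/25840 ≈ 0.3010


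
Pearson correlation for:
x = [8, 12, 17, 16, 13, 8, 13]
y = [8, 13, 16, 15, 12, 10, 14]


n=7, Σx=87, Σy=88, Σxy=1150, Σx²=1155, Σy²=1154
r = (7×1150 - 87×88)/√((7×1155 - 87²)(7×1154 - 88²))
= 394/√(516×334) = 394/√172344 ≈ 394/415.1433 ≈ 0.9491

r ≈ 0.9491


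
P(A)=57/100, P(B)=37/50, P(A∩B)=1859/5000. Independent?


P(A)×P(B) = 2109/5000
P(A∩B) = 1859/5000
Not equal → NOT independent

No, not independent


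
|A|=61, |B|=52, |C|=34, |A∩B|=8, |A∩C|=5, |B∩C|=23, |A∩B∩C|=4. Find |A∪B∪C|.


|A∪B∪C| = 61+52+34-8-5-23+4 = 115

|A∪B∪C| = 115


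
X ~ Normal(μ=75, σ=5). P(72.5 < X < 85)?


z₁=(72.5-75)/5=-0.5, z₂=(85-75)/5=2.0
P = Φ(2.0) - Φ(-0.5) = 0.977250 - 0.308538 = 0.668712 ≈ 0.6687

P(72.5 < X < 85) ≈ 0.6687


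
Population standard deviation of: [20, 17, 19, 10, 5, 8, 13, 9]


Mean = 101/8
  (20-101/8)²=3481/64
  (17-101/8)²=1225/64
  (19-101/8)²=2601/64
  (10-101/8)²=441/64
  (5-101/8)²=3721/64
  (8-101/8)²=1369/64
  (13-101/8)²=9/64
  (9-101/8)²=841/64
Σ(x-μ)² = 1711/8
σ² = (1711/8)/8 = 1711/64

σ = √(1711/64) ≈ 5.1705


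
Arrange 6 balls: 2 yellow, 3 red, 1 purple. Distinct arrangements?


6!/(2!×3!×1!) = 60

60


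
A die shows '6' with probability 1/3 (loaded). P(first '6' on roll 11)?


Geometric: P(X=11) = (1-p)^(k-1)×p = (2/3)^10×1/3 = 1024/177147

P(X=11) = 1024/177147 ≈ 0.58%


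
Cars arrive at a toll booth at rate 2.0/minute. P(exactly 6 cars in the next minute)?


Poisson(λ=2.0): P(X=6) = e^(-λ)×λ^k/k!
= e^(-2.0) × 2.0^6 / 6!
≈ 0.1353352832 × 64 / 720 ≈ 0.012030

P(X=6) ≈ 0.012030 ≈ 1.20%


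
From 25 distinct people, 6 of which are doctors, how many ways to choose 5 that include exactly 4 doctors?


Choose 4 of the 6 doctors and 1 of the other 19 people:
C(6,4)×C(19,1) = 15×19 = 285

285


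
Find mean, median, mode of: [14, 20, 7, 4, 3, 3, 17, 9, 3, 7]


Sorted: [3, 3, 3, 4, 7, 7, 9, 14, 17, 20]
Mean = 87/10
Median = 7
Freq: {14: 1, 20: 1, 7: 2, 4: 1, 3: 3, 17: 1, 9: 1}
Mode: [3]

Mean=87/10, Median=7, Mode=3


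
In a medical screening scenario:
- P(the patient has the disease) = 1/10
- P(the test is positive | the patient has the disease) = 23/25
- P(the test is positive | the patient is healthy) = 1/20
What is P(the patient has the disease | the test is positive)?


Using Bayes' theorem:
P(A|B) = P(B|A)·P(A) / P(B)

P(the test is positive) = 23/25 × 1/10 + 1/20 × 9/10
= 23/250 + 9/200 = 137/1000

P(the patient has the disease|the test is positive) = (23/250) / (137/1000) = 92/137

P(the patient has the disease|the test is positive) = 92/137 ≈ 67.15%


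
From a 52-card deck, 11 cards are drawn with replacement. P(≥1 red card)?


P(not a red card) = 26/52 = 1/2
P(none in 11 draws) = (1/2)^11 = 1/2048
P(≥1 red card) = 1 - 1/2048 = 2047/2048

P = 2047/2048 ≈ 99.95%


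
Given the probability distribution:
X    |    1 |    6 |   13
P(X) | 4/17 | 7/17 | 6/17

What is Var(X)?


E[X] = 124/17
E[X²] = 1270/17
Var(X) = E[X²] - (E[X])² = 1270/17 - 15376/289 = 6214/289

Var(X) = 6214/289 ≈ 21.5017


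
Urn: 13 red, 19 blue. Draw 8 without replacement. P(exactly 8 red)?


Hypergeometric: C(13,8)×C(19,0)/C(32,8)
= 1287×1/10518300 = 11/89900

P(X=8) = 11/89900 ≈ 0.01%


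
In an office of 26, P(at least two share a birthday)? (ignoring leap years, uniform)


P(all different) = Π(365-i)/365 for i=0..25
= 0.401759
P(match) = 1 - 0.401759 = 0.598241

P ≈ 0.5982 ≈ 59.82%


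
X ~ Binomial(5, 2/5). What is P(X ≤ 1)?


P(X ≤ 1) = Σ P(X=i) for i=0..1
P(X=0) = 243/3125
P(X=1) = 162/625
Sum = 1053/3125

P(X ≤ 1) = 1053/3125 ≈ 33.70%


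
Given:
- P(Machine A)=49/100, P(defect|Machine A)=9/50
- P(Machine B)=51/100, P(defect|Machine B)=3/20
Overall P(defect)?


P(B) = Σ P(B|Aᵢ)×P(Aᵢ)
  9/50×49/100 = 441/5000
  3/20×51/100 = 153/2000
Sum = 1647/10000

P(defect) = 1647/10000 ≈ 16.47%


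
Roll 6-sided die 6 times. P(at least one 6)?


P(no 6)^6 = (5/6)^6 = 15625/46656
P(≥1) = 1 - 15625/46656 = 31031/46656

P = 31031/46656 ≈ 66.51%


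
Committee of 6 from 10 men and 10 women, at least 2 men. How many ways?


Count by #men:
  2M,4W: C(10,2)×C(10,4)=9450
  3M,3W: C(10,3)×C(10,3)=14400
  4M,2W: C(10,4)×C(10,2)=9450
  5M,1W: C(10,5)×C(10,1)=2520
  6M,0W: C(10,6)×C(10,0)=210
Total = 36030

36030


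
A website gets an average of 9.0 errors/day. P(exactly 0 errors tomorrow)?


Poisson(λ=9.0): P(X=0) = e^(-λ)×λ^k/k!
= e^(-9.0) × 9.0^0 / 0!
≈ 0.0001234098041 × 1 / 1 ≈ 0.000123

P(X=0) ≈ 0.000123 ≈ 0.01%


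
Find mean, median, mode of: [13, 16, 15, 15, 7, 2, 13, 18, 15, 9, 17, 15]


Sorted: [2, 7, 9, 13, 13, 15, 15, 15, 15, 16, 17, 18]
Mean = 155/12
Median = 15
Freq: {13: 2, 16: 1, 15: 4, 7: 1, 2: 1, 18: 1, 9: 1, 17: 1}
Mode: [15]

Mean=155/12, Median=15, Mode=15


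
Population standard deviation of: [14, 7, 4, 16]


Mean = 41/4
  (14-41/4)²=225/16
  (7-41/4)²=169/16
  (4-41/4)²=625/16
  (16-41/4)²=529/16
Σ(x-μ)² = 387/4
σ² = (387/4)/4 = 387/16

σ = √(387/16) ≈ 4.9181


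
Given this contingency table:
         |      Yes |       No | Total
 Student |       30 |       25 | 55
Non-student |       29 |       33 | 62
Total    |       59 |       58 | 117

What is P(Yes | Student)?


P(Yes | Student) = 30/(30+25) = 30/55 = 6/11

P(Yes|Student) = 6/11 ≈ 54.55%


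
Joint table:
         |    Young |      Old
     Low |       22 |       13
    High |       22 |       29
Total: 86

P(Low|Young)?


P(Low|Young) = 22/(22+22) = 22/44 = 1/2

P = 1/2 ≈ 50.00%


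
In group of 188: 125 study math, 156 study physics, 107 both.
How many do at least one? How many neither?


|A∪B| = 125+156-107 = 174
Neither = 188-174 = 14

At least one: 174; Neither: 14


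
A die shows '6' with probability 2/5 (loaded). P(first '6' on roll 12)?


Geometric: P(X=12) = (1-p)^(k-1)×p = (3/5)^11×2/5 = 354294/244140625

P(X=12) = 354294/244140625 ≈ 0.15%


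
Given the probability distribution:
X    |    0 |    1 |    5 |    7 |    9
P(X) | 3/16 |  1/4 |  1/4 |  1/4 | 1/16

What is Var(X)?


E[X] = 61/16
E[X²] = 381/16
Var(X) = E[X²] - (E[X])² = 381/16 - 3721/256 = 2375/256

Var(X) = 2375/256 ≈ 9.2773


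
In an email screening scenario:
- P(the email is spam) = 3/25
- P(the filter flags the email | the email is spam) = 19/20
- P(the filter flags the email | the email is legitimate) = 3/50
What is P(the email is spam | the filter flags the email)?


Using Bayes' theorem:
P(A|B) = P(B|A)·P(A) / P(B)

P(the filter flags the email) = 19/20 × 3/25 + 3/50 × 22/25
= 57/500 + 33/625 = 417/2500

P(the email is spam|the filter flags the email) = (57/500) / (417/2500) = 95/139

P(the email is spam|the filter flags the email) = 95/139 ≈ 68.35%


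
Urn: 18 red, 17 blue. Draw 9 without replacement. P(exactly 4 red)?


Hypergeometric: C(18,4)×C(17,5)/C(35,9)
= 3060×6188/70607460 = 2652/9889

P(X=4) = 2652/9889 ≈ 26.82%


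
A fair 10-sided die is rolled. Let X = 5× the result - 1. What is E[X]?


E[die] = (1+10)/2 = 11/2
E[X] = 5×11/2 - 1 = 53/2

E[X] = 53/2


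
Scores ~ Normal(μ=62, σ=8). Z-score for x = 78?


z = (x - μ)/σ = (78 - 62)/8 = 2.0

z = 2.0


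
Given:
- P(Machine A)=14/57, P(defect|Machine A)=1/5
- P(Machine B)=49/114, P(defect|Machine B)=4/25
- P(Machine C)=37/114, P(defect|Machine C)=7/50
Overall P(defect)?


P(B) = Σ P(B|Aᵢ)×P(Aᵢ)
  1/5×14/57 = 14/285
  4/25×49/114 = 98/1425
  7/50×37/114 = 259/5700
Sum = 49/300

P(defect) = 49/300 ≈ 16.33%


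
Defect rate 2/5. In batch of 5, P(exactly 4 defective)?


Binomial: P(X=4) = C(5,4)×p^4×(1-p)^1
= 5 × 16/625 × 3/5 = 48/625

P(X=4) = 48/625 ≈ 7.68%


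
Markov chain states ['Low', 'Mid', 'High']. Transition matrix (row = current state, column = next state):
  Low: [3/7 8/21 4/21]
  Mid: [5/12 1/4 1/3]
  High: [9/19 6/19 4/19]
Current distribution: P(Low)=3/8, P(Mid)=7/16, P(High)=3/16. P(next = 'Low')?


P(next=Low) = Σᵢ P(now=i)×P(i→Low)
= 3/8×3/7 + 7/16×5/12 + 3/16×9/19
= 9/56 + 35/192 + 27/304 = 11027/25536

P = 11027/25536 ≈ 0.4318


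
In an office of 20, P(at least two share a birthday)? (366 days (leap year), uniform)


P(all different) = Π(366-i)/366 for i=0..19
= 0.589430
P(match) = 1 - 0.589430 = 0.410570

P ≈ 0.4106 ≈ 41.06%


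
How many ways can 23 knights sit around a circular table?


Circular arrangements of 23 distinct objects: fix one position to break rotational symmetry.
(n-1)! = 22! = 1124000727777607680000

1124000727777607680000


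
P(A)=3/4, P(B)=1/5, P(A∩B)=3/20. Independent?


P(A)×P(B) = 3/20
P(A∩B) = 3/20
Equal ✓ → Independent

Yes, independent


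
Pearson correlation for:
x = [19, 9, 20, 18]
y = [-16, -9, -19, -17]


n=4, Σx=66, Σy=-61, Σxy=-1071, Σx²=1166, Σy²=987
r = (4×(-1071) - 66×(-61))/√((4×1166 - 66²)(4×987 - (-61)²))
= -258/√(308×227) = -258/√69916 ≈ -258/264.4163 ≈ -0.9757

r ≈ -0.9757


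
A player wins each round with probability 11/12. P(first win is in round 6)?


Geometric: P(X=6) = (1-p)^(k-1)×p = (1/12)^5×11/12 = 11/2985984

P(X=6) = 11/2985984 ≈ 0.00%


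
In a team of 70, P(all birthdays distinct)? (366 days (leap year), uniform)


P(all different) = Π(366-i)/366 for i=0..69
= (366/366)×(365/366)×...×(297/366)
= 0.000858

P ≈ 0.0009 ≈ 0.09%


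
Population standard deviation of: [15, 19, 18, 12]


Mean = 64/4 = 16
  (15-16)²=1
  (19-16)²=9
  (18-16)²=4
  (12-16)²=16
Σ(x-μ)² = 30
σ² = 30/4 = 15/2

σ = √(15/2) ≈ 2.7386


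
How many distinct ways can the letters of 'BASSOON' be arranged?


Letters: 7, freq: {'B': 1, 'A': 1, 'S': 2, 'O': 2, 'N': 1}
7!/(1!×1!×2!×2!×1!) = 5040/4 = 1260

1260


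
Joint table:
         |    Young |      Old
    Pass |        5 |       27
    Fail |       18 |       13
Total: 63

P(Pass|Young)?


P(Pass|Young) = 5/(5+18) = 5/23

P = 5/23 ≈ 21.74%


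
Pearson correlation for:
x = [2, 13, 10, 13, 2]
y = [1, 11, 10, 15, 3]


n=5, Σx=40, Σy=40, Σxy=446, Σx²=446, Σy²=456
r = (5×446 - 40×40)/√((5×446 - 40²)(5×456 - 40²))
= 630/√(630×680) = 630/√428400 ≈ 630/654.5227 ≈ 0.9625

r ≈ 0.9625


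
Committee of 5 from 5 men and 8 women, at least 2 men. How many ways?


Count by #men:
  2M,3W: C(5,2)×C(8,3)=560
  3M,2W: C(5,3)×C(8,2)=280
  4M,1W: C(5,4)×C(8,1)=40
  5M,0W: C(5,5)×C(8,0)=1
Total = 881

881


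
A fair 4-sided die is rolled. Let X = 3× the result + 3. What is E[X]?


E[die] = (1+4)/2 = 5/2
E[X] = 3×5/2 + 3 = 21/2

E[X] = 21/2


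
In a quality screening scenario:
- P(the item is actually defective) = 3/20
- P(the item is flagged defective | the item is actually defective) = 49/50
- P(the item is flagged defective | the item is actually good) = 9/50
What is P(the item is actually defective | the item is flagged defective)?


Using Bayes' theorem:
P(A|B) = P(B|A)·P(A) / P(B)

P(the item is flagged defective) = 49/50 × 3/20 + 9/50 × 17/20
= 147/1000 + 153/1000 = 3/10

P(the item is actually defective|the item is flagged defective) = (147/1000) / (3/10) = 49/100

P(the item is actually defective|the item is flagged defective) = 49/100 ≈ 49.00%


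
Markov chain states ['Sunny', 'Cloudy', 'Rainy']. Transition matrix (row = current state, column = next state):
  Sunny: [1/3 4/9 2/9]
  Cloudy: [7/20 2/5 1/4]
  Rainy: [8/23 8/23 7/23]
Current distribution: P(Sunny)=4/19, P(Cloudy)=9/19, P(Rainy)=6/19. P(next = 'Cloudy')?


P(next=Cloudy) = Σᵢ P(now=i)×P(i→Cloudy)
= 4/19×4/9 + 9/19×2/5 + 6/19×8/23
= 16/171 + 18/95 + 48/437 = 7726/19665

P = 7726/19665 ≈ 0.3929


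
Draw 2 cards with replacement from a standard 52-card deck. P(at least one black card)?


P(not a black card) = 26/52 = 1/2
P(none in 2 draws) = (1/2)^2 = 1/4
P(≥1 black card) = 1 - 1/4 = 3/4

P = 3/4 ≈ 75.00%


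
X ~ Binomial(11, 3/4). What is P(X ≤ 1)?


P(X ≤ 1) = Σ P(X=i) for i=0..1
P(X=0) = 1/4194304
P(X=1) = 33/4194304
Sum = 17/2097152

P(X ≤ 1) = 17/2097152 ≈ 0.00%


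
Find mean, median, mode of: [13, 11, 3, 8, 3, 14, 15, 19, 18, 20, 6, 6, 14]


Sorted: [3, 3, 6, 6, 8, 11, 13, 14, 14, 15, 18, 19, 20]
Mean = 150/13
Median = 13
Freq: {13: 1, 11: 1, 3: 2, 8: 1, 14: 2, 15: 1, 19: 1, 18: 1, 20: 1, 6: 2}
Mode: [3, 6, 14]

Mean=150/13, Median=13, Mode=[3, 6, 14]


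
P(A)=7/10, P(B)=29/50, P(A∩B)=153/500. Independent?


P(A)×P(B) = 203/500
P(A∩B) = 153/500
Not equal → NOT independent

No, not independent


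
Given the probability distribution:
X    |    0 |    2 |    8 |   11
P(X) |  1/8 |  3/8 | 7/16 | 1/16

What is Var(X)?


E[X] = 79/16
E[X²] = 593/16
Var(X) = E[X²] - (E[X])² = 593/16 - 6241/256 = 3247/256

Var(X) = 3247/256 ≈ 12.6836


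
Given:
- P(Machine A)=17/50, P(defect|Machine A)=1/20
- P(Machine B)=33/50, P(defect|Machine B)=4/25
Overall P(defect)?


P(B) = Σ P(B|Aᵢ)×P(Aᵢ)
  1/20×17/50 = 17/1000
  4/25×33/50 = 66/625
Sum = 613/5000

P(defect) = 613/5000 ≈ 12.26%


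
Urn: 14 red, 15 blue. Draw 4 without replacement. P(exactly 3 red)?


Hypergeometric: C(14,3)×C(15,1)/C(29,4)
= 364×15/23751 = 20/87

P(X=3) = 20/87 ≈ 22.99%


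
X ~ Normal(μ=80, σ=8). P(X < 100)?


z = (100-80)/8 = 2.5
P(Z < 2.5) = 0.9938

P(X < 100) ≈ 0.9938


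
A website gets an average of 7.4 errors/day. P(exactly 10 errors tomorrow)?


Poisson(λ=7.4): P(X=10) = e^(-λ)×λ^k/k!
= e^(-7.4) × 7.4^10 / 10!
≈ 0.0006112527611 × 492399039.736 / 3628800 ≈ 0.082942

P(X=10) ≈ 0.082942 ≈ 8.29%


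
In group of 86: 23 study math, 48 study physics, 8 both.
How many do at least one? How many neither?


|A∪B| = 23+48-8 = 63
Neither = 86-63 = 23

At least one: 63; Neither: 23


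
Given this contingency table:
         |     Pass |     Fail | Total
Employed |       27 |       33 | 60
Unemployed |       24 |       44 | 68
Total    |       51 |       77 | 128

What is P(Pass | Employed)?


P(Pass | Employed) = 27/(27+33) = 27/60 = 9/20

P(Pass|Employed) = 9/20 ≈ 45.00%


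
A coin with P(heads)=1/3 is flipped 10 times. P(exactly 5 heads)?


Binomial: P(X=5) = C(10,5)×p^5×(1-p)^5
= 252 × 1/243 × 32/243 = 896/6561

P(X=5) = 896/6561 ≈ 13.66%


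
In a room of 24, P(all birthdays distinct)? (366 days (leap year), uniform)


P(all different) = Π(366-i)/366 for i=0..23
= (366/366)×(365/366)×...×(343/366)
= 0.462654

P ≈ 0.4627 ≈ 46.27%


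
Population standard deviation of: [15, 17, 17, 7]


Mean = 56/4 = 14
  (15-14)²=1
  (17-14)²=9
  (17-14)²=9
  (7-14)²=49
Σ(x-μ)² = 68
σ² = 68/4 = 17

σ = √(17) ≈ 4.1231


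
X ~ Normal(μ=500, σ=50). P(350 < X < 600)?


z₁=(350-500)/50=-3.0, z₂=(600-500)/50=2.0
P = Φ(2.0) - Φ(-3.0) = 0.977250 - 0.001350 = 0.975900 ≈ 0.9759

P(350 < X < 600) ≈ 0.9759


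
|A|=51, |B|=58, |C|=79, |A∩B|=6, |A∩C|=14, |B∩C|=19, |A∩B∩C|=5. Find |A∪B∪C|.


|A∪B∪C| = 51+58+79-6-14-19+5 = 154

|A∪B∪C| = 154


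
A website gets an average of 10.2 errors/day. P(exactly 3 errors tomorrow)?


Poisson(λ=10.2): P(X=3) = e^(-λ)×λ^k/k!
= e^(-10.2) × 10.2^3 / 3!
≈ 3.717031868e-05 × 1061.208 / 6 ≈ 0.006574

P(X=3) ≈ 0.006574 ≈ 0.66%


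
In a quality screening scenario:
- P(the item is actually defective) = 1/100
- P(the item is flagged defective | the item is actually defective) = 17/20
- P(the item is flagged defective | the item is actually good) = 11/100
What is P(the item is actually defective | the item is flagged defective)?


Using Bayes' theorem:
P(A|B) = P(B|A)·P(A) / P(B)

P(the item is flagged defective) = 17/20 × 1/100 + 11/100 × 99/100
= 17/2000 + 1089/10000 = 587/5000

P(the item is actually defective|the item is flagged defective) = (17/2000) / (587/5000) = 85/1174

P(the item is actually defective|the item is flagged defective) = 85/1174 ≈ 7.24%


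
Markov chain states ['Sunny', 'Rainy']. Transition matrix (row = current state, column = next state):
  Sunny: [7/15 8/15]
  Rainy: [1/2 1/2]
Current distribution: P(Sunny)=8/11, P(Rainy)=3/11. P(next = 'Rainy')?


P(next=Rainy) = Σᵢ P(now=i)×P(i→Rainy)
= 8/11×8/15 + 3/11×1/2
= 64/165 + 3/22 = 173/330

P = 173/330 ≈ 0.5242
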